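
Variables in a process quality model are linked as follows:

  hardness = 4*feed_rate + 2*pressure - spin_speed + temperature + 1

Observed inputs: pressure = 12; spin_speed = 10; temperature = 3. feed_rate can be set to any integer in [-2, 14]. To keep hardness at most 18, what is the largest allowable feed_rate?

Substituting into the hardness equation gives hardness = 4*feed_rate + 18.
Require 4*feed_rate + 18 ≤ 18, so feed_rate ≤ 0.
The largest integer in [-2, 14] satisfying this is 0.

feed_rate = 0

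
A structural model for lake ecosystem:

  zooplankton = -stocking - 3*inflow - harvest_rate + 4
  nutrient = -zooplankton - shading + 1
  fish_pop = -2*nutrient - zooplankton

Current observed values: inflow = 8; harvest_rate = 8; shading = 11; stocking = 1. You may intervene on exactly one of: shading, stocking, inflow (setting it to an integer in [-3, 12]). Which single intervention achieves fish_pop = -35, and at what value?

Intervening on shading: with other inputs at their observed values, fish_pop = 2*shading - 31. Solving for -35 gives shading = -2, within [-3, 12].
Intervening on stocking: fish_pop = -stocking - 8. Reaching -35 requires stocking = 27, outside [-3, 12].
Intervening on inflow: fish_pop = -3*inflow + 15. Reaching -35 requires inflow = 50/3, not an integer.

set shading = -2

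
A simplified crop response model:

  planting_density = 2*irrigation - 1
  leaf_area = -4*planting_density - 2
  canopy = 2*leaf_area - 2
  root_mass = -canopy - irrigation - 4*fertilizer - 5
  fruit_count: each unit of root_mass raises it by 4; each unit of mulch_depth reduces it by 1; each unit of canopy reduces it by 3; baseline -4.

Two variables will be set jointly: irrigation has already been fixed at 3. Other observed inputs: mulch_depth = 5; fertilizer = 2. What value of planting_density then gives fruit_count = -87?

With irrigation held at 3:
Intervening on planting_density fixes its value directly, overriding its dependence on irrigation.
Substituting into the canopy equation gives canopy = -8*planting_density - 6.
So root_mass = 8*planting_density - 10.
So fruit_count = 56*planting_density - 31.
Solve 56*planting_density - 31 = -87: planting_density = (-87 + 31) / 56 = -1.

planting_density = -1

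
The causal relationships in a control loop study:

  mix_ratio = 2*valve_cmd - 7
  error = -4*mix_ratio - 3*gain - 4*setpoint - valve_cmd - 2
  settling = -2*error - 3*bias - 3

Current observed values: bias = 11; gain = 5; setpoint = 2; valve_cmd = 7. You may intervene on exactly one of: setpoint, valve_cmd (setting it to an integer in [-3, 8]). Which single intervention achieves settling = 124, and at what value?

set setpoint = 7

Intervening on setpoint: with other inputs at their observed values, settling = 8*setpoint + 68. Solving for 124 gives setpoint = 7, within [-3, 8].
Intervening on valve_cmd: settling = 18*valve_cmd - 42. Reaching 124 requires valve_cmd = 83/9, not an integer.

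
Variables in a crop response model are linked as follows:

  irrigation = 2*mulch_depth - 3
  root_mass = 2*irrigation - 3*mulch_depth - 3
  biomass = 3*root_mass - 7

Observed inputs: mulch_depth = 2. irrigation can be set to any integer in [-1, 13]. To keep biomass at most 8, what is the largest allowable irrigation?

Intervening on irrigation fixes its value directly, overriding its dependence on mulch_depth.
Substituting into the root_mass equation gives root_mass = 2*irrigation - 9.
biomass becomes 6*irrigation - 34.
Require 6*irrigation - 34 ≤ 8, so irrigation ≤ 7.
The largest integer in [-1, 13] satisfying this is 7.

irrigation = 7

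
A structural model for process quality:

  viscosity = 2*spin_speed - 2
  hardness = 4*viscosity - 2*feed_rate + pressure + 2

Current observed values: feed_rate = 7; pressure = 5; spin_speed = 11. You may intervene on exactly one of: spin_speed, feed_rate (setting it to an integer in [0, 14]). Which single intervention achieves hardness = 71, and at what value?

set feed_rate = 8

Intervening on spin_speed: hardness = 8*spin_speed - 15. Reaching 71 requires spin_speed = 43/4, not an integer.
Intervening on feed_rate: with other inputs at their observed values, hardness = -2*feed_rate + 87. Solving for 71 gives feed_rate = 8, within [0, 14].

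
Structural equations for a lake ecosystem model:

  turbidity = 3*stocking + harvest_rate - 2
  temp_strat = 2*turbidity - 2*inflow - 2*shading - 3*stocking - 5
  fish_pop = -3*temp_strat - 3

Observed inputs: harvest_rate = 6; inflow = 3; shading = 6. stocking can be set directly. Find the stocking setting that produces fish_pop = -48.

stocking = 10

Substituting into the turbidity equation gives turbidity = 3*stocking + 4.
This gives temp_strat = 3*stocking - 15.
Substituting into the fish_pop equation gives fish_pop = -9*stocking + 42.
Solve -9*stocking + 42 = -48: stocking = (-48 - 42) / -9 = 10.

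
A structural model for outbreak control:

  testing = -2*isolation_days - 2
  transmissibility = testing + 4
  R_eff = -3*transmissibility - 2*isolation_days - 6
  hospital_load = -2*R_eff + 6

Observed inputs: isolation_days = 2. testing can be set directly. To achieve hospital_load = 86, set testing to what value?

Intervening on testing fixes its value directly, overriding its dependence on isolation_days.
Substituting into the R_eff equation gives R_eff = -3*testing - 22.
Substituting into the hospital_load equation gives hospital_load = 6*testing + 50.
Solve 6*testing + 50 = 86: testing = (86 - 50) / 6 = 6.

testing = 6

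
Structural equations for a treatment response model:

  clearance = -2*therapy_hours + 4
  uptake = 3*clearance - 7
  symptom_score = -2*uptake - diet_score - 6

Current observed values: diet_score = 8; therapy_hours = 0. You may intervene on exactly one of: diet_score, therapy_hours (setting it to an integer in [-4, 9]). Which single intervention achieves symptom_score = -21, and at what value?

Intervening on diet_score: with other inputs at their observed values, symptom_score = -diet_score - 16. Solving for -21 gives diet_score = 5, within [-4, 9].
Intervening on therapy_hours: symptom_score = 12*therapy_hours - 24. Reaching -21 requires therapy_hours = 1/4, not an integer.

set diet_score = 5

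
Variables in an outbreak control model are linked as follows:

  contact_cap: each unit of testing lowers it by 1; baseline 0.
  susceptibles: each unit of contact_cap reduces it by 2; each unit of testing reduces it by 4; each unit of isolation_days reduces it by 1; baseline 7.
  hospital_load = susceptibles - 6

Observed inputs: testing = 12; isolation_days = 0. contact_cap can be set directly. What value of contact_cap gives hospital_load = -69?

contact_cap = 11

Intervening on contact_cap fixes its value directly, overriding its dependence on testing.
Substituting into the susceptibles equation gives susceptibles = -2*contact_cap - 41.
Substituting into the hospital_load equation gives hospital_load = -2*contact_cap - 47.
Solve -2*contact_cap - 47 = -69: contact_cap = (-69 + 47) / -2 = 11.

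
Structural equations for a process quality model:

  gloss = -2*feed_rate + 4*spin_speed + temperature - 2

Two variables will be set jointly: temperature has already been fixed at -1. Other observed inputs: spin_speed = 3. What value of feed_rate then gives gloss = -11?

feed_rate = 10

With temperature held at -1:
Substituting into the gloss equation gives gloss = -2*feed_rate + 9.
Solve -2*feed_rate + 9 = -11: feed_rate = (-11 - 9) / -2 = 10.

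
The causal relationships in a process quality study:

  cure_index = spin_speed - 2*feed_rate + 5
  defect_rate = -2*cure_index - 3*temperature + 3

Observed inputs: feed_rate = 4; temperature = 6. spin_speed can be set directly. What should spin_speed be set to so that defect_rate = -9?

Substituting into the cure_index equation gives cure_index = spin_speed - 3.
So defect_rate = -2*spin_speed - 9.
Solve -2*spin_speed - 9 = -9: spin_speed = (-9 + 9) / -2 = 0.

spin_speed = 0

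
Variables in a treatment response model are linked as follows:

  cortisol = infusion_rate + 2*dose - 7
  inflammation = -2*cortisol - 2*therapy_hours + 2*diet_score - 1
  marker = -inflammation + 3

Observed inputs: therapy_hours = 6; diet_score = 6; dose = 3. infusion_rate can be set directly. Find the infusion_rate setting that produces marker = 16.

Substituting into the cortisol equation gives cortisol = infusion_rate - 1.
inflammation becomes -2*infusion_rate + 1.
Substituting into the marker equation gives marker = 2*infusion_rate + 2.
Solve 2*infusion_rate + 2 = 16: infusion_rate = (16 - 2) / 2 = 7.

infusion_rate = 7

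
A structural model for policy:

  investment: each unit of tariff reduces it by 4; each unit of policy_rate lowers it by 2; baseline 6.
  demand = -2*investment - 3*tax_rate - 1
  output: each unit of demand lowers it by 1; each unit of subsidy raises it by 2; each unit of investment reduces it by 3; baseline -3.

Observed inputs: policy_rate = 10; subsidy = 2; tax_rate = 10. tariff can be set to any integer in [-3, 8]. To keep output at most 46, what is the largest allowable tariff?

tariff = 0

Substituting into the investment equation gives investment = -4*tariff - 14.
So demand = 8*tariff - 3.
This gives output = 4*tariff + 46.
Require 4*tariff + 46 ≤ 46, so tariff ≤ 0.
The largest integer in [-3, 8] satisfying this is 0.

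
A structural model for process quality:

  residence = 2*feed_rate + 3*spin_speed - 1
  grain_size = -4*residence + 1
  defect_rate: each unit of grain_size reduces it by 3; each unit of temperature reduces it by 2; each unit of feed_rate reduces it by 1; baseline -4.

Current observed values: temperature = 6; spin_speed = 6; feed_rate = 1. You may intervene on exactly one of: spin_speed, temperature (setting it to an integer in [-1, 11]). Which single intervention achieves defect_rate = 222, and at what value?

set temperature = -1

Intervening on spin_speed: defect_rate = 36*spin_speed - 8. Reaching 222 requires spin_speed = 115/18, not an integer.
Intervening on temperature: with other inputs at their observed values, defect_rate = -2*temperature + 220. Solving for 222 gives temperature = -1, within [-1, 11].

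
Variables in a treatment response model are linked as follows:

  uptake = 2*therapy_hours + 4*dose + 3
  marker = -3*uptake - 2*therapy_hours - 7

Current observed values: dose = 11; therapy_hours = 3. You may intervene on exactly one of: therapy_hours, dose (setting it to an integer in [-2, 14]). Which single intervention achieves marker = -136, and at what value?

set dose = 8

Intervening on therapy_hours: marker = -8*therapy_hours - 148. Reaching -136 requires therapy_hours = -3/2, not an integer.
Intervening on dose: with other inputs at their observed values, marker = -12*dose - 40. Solving for -136 gives dose = 8, within [-2, 14].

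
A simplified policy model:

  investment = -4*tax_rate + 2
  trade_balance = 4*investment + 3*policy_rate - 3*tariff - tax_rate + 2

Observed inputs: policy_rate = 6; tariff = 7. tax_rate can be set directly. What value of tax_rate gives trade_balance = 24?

tax_rate = -1

Substituting into the trade_balance equation gives trade_balance = -17*tax_rate + 7.
Solve -17*tax_rate + 7 = 24: tax_rate = (24 - 7) / -17 = -1.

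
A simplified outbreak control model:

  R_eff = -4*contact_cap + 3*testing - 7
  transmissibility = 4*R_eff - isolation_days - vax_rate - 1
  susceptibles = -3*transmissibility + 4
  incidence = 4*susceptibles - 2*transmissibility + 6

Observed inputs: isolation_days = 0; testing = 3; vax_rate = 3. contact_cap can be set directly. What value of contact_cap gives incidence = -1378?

Substituting into the R_eff equation gives R_eff = -4*contact_cap + 2.
This gives transmissibility = -16*contact_cap + 4.
susceptibles becomes 48*contact_cap - 8.
So incidence = 224*contact_cap - 34.
Solve 224*contact_cap - 34 = -1378: contact_cap = (-1378 + 34) / 224 = -6.

contact_cap = -6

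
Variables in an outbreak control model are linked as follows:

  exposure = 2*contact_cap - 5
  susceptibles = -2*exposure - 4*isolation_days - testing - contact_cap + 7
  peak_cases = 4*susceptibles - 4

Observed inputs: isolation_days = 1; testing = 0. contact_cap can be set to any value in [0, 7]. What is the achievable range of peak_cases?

-92 to 48

Substituting into the susceptibles equation gives susceptibles = -5*contact_cap + 13.
Substituting into the peak_cases equation gives peak_cases = -20*contact_cap + 48.
Linear in contact_cap, so extremes are at the endpoints: contact_cap = 0 gives peak_cases = 48; contact_cap = 7 gives peak_cases = -92.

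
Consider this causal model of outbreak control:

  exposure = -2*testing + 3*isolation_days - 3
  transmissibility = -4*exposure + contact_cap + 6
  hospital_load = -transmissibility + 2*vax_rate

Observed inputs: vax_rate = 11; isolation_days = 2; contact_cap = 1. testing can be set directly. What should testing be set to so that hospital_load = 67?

Substituting into the exposure equation gives exposure = -2*testing + 3.
Substituting into the transmissibility equation gives transmissibility = 8*testing - 5.
Substituting into the hospital_load equation gives hospital_load = -8*testing + 27.
Solve -8*testing + 27 = 67: testing = (67 - 27) / -8 = -5.

testing = -5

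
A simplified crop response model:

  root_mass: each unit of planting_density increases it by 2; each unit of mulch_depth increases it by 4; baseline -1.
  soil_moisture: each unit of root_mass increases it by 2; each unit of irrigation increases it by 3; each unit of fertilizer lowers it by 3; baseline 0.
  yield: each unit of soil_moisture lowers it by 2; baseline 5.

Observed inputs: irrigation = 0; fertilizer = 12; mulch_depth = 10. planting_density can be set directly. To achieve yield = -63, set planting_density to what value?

Substituting into the root_mass equation gives root_mass = 2*planting_density + 39.
This gives soil_moisture = 4*planting_density + 42.
Substituting into the yield equation gives yield = -8*planting_density - 79.
Solve -8*planting_density - 79 = -63: planting_density = (-63 + 79) / -8 = -2.

planting_density = -2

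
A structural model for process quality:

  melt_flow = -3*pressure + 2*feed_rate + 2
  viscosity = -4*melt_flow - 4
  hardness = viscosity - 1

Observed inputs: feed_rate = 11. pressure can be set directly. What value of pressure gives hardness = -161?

pressure = -5

Substituting into the melt_flow equation gives melt_flow = -3*pressure + 24.
Substituting into the viscosity equation gives viscosity = 12*pressure - 100.
So hardness = 12*pressure - 101.
Solve 12*pressure - 101 = -161: pressure = (-161 + 101) / 12 = -5.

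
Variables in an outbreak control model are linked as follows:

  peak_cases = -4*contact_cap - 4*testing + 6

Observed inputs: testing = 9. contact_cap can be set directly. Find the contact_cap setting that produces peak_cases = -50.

contact_cap = 5

Substituting into the peak_cases equation gives peak_cases = -4*contact_cap - 30.
Solve -4*contact_cap - 30 = -50: contact_cap = (-50 + 30) / -4 = 5.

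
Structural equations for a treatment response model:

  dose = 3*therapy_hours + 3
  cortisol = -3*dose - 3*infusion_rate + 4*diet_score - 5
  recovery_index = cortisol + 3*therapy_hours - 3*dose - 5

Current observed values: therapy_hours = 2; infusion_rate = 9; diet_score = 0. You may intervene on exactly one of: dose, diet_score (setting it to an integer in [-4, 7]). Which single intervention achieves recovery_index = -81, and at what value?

set diet_score = 1

Intervening on dose: recovery_index = -6*dose - 31. Reaching -81 requires dose = 25/3, not an integer.
Intervening on diet_score: with other inputs at their observed values, recovery_index = 4*diet_score - 85. Solving for -81 gives diet_score = 1, within [-4, 7].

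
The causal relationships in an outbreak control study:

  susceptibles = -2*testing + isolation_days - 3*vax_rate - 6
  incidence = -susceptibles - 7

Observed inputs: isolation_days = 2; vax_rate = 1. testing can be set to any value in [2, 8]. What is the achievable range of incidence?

4 to 16

Substituting into the susceptibles equation gives susceptibles = -2*testing - 7.
This gives incidence = 2*testing.
Linear in testing, so extremes are at the endpoints: testing = 2 gives incidence = 4; testing = 8 gives incidence = 16.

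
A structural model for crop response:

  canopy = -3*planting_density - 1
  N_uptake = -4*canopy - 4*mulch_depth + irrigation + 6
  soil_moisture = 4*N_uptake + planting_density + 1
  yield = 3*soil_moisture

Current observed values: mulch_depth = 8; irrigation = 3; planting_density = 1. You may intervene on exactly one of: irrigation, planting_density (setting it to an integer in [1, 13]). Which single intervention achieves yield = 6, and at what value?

Intervening on irrigation: with other inputs at their observed values, yield = 12*irrigation - 114. Solving for 6 gives irrigation = 10, within [1, 13].
Intervening on planting_density: yield = 147*planting_density - 225. Reaching 6 requires planting_density = 11/7, not an integer.

set irrigation = 10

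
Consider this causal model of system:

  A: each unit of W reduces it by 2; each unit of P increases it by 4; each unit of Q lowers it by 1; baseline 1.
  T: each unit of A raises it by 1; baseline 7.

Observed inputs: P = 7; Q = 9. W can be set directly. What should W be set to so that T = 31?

Substituting into the A equation gives A = -2*W + 20.
T becomes -2*W + 27.
Solve -2*W + 27 = 31: W = (31 - 27) / -2 = -2.

W = -2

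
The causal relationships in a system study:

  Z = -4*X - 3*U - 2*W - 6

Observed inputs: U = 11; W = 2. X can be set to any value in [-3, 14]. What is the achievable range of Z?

Substituting into the Z equation gives Z = -4*X - 43.
Linear in X, so extremes are at the endpoints: X = -3 gives Z = -31; X = 14 gives Z = -99.

-99 to -31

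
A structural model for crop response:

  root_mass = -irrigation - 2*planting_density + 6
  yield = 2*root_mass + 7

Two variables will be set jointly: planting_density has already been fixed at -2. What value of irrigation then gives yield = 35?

With planting_density held at -2:
Substituting into the root_mass equation gives root_mass = -irrigation + 10.
Substituting into the yield equation gives yield = -2*irrigation + 27.
Solve -2*irrigation + 27 = 35: irrigation = (35 - 27) / -2 = -4.

irrigation = -4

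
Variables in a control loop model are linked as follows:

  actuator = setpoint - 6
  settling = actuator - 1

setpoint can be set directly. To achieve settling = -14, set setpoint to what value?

Substituting into the settling equation gives settling = setpoint - 7.
Solve setpoint - 7 = -14: setpoint = (-14 + 7) / 1 = -7.

setpoint = -7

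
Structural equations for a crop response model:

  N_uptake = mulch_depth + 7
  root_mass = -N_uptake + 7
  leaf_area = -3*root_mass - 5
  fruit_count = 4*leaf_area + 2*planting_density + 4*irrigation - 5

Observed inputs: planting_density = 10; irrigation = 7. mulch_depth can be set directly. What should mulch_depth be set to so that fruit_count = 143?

Substituting into the root_mass equation gives root_mass = -mulch_depth.
So leaf_area = 3*mulch_depth - 5.
This gives fruit_count = 12*mulch_depth + 23.
Solve 12*mulch_depth + 23 = 143: mulch_depth = (143 - 23) / 12 = 10.

mulch_depth = 10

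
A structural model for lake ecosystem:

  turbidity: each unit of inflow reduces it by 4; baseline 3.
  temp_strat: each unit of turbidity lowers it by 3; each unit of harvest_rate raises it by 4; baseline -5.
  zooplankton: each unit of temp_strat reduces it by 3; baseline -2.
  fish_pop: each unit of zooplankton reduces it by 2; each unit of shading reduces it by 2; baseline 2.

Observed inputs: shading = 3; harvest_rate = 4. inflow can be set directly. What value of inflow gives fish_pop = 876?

inflow = 12

Substituting into the temp_strat equation gives temp_strat = 12*inflow + 2.
Substituting into the zooplankton equation gives zooplankton = -36*inflow - 8.
fish_pop becomes 72*inflow + 12.
Solve 72*inflow + 12 = 876: inflow = (876 - 12) / 72 = 12.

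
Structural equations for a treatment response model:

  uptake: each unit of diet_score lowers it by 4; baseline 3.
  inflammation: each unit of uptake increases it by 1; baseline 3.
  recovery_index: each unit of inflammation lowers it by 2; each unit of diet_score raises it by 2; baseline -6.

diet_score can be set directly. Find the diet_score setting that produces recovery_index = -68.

Substituting into the inflammation equation gives inflammation = -4*diet_score + 6.
Substituting into the recovery_index equation gives recovery_index = 10*diet_score - 18.
Solve 10*diet_score - 18 = -68: diet_score = (-68 + 18) / 10 = -5.

diet_score = -5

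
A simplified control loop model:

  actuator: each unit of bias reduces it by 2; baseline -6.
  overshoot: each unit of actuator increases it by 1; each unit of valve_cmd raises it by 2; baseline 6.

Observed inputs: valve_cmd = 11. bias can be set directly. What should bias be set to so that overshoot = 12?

bias = 5

Substituting into the overshoot equation gives overshoot = -2*bias + 22.
Solve -2*bias + 22 = 12: bias = (12 - 22) / -2 = 5.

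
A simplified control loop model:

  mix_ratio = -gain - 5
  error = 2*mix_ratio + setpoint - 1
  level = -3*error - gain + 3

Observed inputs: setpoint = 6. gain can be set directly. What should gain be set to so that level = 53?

Substituting into the error equation gives error = -2*gain - 5.
Substituting into the level equation gives level = 5*gain + 18.
Solve 5*gain + 18 = 53: gain = (53 - 18) / 5 = 7.

gain = 7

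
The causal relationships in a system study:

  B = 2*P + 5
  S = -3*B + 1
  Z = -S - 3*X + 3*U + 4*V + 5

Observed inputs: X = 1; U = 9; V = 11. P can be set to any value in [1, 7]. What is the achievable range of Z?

93 to 129

Substituting into the S equation gives S = -6*P - 14.
Substituting into the Z equation gives Z = 6*P + 87.
Linear in P, so extremes are at the endpoints: P = 1 gives Z = 93; P = 7 gives Z = 129.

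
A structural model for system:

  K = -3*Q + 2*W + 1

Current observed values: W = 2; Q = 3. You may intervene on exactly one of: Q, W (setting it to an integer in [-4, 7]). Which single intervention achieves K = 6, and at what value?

Intervening on Q: K = -3*Q + 5. Reaching 6 requires Q = -1/3, not an integer.
Intervening on W: with other inputs at their observed values, K = 2*W - 8. Solving for 6 gives W = 7, within [-4, 7].

set W = 7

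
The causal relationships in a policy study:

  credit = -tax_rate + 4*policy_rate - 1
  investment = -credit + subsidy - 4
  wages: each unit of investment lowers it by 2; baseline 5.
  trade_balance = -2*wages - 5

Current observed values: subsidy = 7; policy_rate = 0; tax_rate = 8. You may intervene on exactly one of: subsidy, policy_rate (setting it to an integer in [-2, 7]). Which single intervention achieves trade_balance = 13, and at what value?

set subsidy = 2

Intervening on subsidy: with other inputs at their observed values, trade_balance = 4*subsidy + 5. Solving for 13 gives subsidy = 2, within [-2, 7].
Intervening on policy_rate: trade_balance = -16*policy_rate + 33. Reaching 13 requires policy_rate = 5/4, not an integer.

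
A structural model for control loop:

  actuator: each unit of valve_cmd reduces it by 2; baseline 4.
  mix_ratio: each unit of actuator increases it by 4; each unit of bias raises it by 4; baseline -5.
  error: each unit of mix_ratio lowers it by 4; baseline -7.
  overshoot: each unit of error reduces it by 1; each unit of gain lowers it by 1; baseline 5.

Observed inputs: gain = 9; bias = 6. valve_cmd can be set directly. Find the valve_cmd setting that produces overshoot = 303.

Substituting into the mix_ratio equation gives mix_ratio = -8*valve_cmd + 35.
This gives error = 32*valve_cmd - 147.
overshoot becomes -32*valve_cmd + 143.
Solve -32*valve_cmd + 143 = 303: valve_cmd = (303 - 143) / -32 = -5.

valve_cmd = -5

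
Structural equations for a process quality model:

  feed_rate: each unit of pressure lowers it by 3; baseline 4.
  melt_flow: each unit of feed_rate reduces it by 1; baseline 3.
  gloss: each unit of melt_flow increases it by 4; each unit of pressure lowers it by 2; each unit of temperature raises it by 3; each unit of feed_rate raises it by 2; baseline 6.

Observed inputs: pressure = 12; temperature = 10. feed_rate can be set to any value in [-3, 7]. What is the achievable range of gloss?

10 to 30

Intervening on feed_rate fixes its value directly, overriding its dependence on pressure.
Substituting into the gloss equation gives gloss = -2*feed_rate + 24.
Linear in feed_rate, so extremes are at the endpoints: feed_rate = -3 gives gloss = 30; feed_rate = 7 gives gloss = 10.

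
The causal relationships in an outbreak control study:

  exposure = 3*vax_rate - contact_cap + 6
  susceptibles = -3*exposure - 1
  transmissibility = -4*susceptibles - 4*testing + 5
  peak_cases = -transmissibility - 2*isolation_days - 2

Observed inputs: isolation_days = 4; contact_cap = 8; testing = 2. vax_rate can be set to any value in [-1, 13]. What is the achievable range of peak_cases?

-455 to 49

Substituting into the exposure equation gives exposure = 3*vax_rate - 2.
Substituting into the susceptibles equation gives susceptibles = -9*vax_rate + 5.
Substituting into the transmissibility equation gives transmissibility = 36*vax_rate - 23.
Substituting into the peak_cases equation gives peak_cases = -36*vax_rate + 13.
Linear in vax_rate, so extremes are at the endpoints: vax_rate = -1 gives peak_cases = 49; vax_rate = 13 gives peak_cases = -455.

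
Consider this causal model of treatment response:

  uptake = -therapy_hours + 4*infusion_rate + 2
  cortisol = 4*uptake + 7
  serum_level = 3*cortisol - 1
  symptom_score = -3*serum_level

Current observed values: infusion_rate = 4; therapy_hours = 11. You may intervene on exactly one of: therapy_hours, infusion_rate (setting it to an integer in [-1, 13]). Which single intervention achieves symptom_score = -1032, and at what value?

set infusion_rate = 9

Intervening on therapy_hours: symptom_score = 36*therapy_hours - 708. Reaching -1032 requires therapy_hours = -9, outside [-1, 13].
Intervening on infusion_rate: with other inputs at their observed values, symptom_score = -144*infusion_rate + 264. Solving for -1032 gives infusion_rate = 9, within [-1, 13].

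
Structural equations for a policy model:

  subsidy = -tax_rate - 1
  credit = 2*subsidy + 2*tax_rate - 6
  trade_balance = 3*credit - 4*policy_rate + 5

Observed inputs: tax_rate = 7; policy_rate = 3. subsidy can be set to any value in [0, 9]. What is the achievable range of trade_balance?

Intervening on subsidy fixes its value directly, overriding its dependence on tax_rate.
Substituting into the credit equation gives credit = 2*subsidy + 8.
Substituting into the trade_balance equation gives trade_balance = 6*subsidy + 17.
Linear in subsidy, so extremes are at the endpoints: subsidy = 0 gives trade_balance = 17; subsidy = 9 gives trade_balance = 71.

17 to 71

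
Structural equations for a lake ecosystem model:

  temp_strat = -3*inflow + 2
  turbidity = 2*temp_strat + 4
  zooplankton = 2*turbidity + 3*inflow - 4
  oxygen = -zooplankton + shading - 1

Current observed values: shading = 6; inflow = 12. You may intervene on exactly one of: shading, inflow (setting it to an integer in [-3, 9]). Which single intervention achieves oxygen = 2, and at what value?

set inflow = 1

Intervening on shading: oxygen = shading + 95. Reaching 2 requires shading = -93, outside [-3, 9].
Intervening on inflow: with other inputs at their observed values, oxygen = 9*inflow - 7. Solving for 2 gives inflow = 1, within [-3, 9].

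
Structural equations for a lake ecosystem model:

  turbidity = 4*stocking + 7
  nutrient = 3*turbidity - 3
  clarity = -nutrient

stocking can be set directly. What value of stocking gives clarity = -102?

Substituting into the nutrient equation gives nutrient = 12*stocking + 18.
Substituting into the clarity equation gives clarity = -12*stocking - 18.
Solve -12*stocking - 18 = -102: stocking = (-102 + 18) / -12 = 7.

stocking = 7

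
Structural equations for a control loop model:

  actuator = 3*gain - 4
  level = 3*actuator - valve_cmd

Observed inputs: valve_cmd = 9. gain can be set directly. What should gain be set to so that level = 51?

gain = 8

Substituting into the level equation gives level = 9*gain - 21.
Solve 9*gain - 21 = 51: gain = (51 + 21) / 9 = 8.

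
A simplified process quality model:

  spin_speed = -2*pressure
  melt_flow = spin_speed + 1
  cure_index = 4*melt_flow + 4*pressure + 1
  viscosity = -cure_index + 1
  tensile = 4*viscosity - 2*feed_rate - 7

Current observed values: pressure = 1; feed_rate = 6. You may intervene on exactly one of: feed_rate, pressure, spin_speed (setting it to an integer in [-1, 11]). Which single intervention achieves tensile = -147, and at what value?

Intervening on feed_rate: tensile = -2*feed_rate - 7. Reaching -147 requires feed_rate = 70, outside [-1, 11].
Intervening on pressure: tensile = 16*pressure - 35. Reaching -147 requires pressure = -7, outside [-1, 11].
Intervening on spin_speed: with other inputs at their observed values, tensile = -16*spin_speed - 51. Solving for -147 gives spin_speed = 6, within [-1, 11].

set spin_speed = 6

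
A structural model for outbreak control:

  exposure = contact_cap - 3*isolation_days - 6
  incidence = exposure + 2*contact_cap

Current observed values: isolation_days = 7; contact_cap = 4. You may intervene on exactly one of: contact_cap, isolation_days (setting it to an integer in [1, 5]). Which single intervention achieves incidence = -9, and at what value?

set isolation_days = 5

Intervening on contact_cap: incidence = 3*contact_cap - 27. Reaching -9 requires contact_cap = 6, outside [1, 5].
Intervening on isolation_days: with other inputs at their observed values, incidence = -3*isolation_days + 6. Solving for -9 gives isolation_days = 5, within [1, 5].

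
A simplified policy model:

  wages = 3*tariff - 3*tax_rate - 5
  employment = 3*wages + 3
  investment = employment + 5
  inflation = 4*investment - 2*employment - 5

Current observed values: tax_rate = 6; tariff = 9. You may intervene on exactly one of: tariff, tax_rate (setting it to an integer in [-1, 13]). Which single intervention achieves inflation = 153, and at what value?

set tax_rate = 0

Intervening on tariff: inflation = 18*tariff - 117. Reaching 153 requires tariff = 15, outside [-1, 13].
Intervening on tax_rate: with other inputs at their observed values, inflation = -18*tax_rate + 153. Solving for 153 gives tax_rate = 0, within [-1, 13].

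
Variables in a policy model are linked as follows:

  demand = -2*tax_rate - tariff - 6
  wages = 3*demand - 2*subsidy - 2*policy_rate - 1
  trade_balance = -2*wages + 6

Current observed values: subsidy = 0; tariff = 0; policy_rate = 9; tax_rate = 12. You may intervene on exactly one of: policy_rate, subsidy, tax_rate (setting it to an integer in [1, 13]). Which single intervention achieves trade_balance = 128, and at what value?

Intervening on policy_rate: trade_balance = 4*policy_rate + 188. Reaching 128 requires policy_rate = -15, outside [1, 13].
Intervening on subsidy: trade_balance = 4*subsidy + 224. Reaching 128 requires subsidy = -24, outside [1, 13].
Intervening on tax_rate: with other inputs at their observed values, trade_balance = 12*tax_rate + 80. Solving for 128 gives tax_rate = 4, within [1, 13].

set tax_rate = 4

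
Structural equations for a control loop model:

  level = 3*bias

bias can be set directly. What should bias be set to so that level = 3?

Solve 3*bias = 3: bias = 3 / 3 = 1.

bias = 1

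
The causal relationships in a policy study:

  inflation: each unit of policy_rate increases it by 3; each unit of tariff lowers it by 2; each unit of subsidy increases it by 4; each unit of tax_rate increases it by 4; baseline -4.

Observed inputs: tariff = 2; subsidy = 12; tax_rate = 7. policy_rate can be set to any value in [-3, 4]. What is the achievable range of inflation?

59 to 80

Substituting into the inflation equation gives inflation = 3*policy_rate + 68.
Linear in policy_rate, so extremes are at the endpoints: policy_rate = -3 gives inflation = 59; policy_rate = 4 gives inflation = 80.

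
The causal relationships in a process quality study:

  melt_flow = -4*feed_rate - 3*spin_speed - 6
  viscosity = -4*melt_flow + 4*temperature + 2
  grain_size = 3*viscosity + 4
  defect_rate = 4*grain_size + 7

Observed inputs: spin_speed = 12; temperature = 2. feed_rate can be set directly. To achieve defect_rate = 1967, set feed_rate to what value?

Substituting into the melt_flow equation gives melt_flow = -4*feed_rate - 42.
This gives viscosity = 16*feed_rate + 178.
So grain_size = 48*feed_rate + 538.
This gives defect_rate = 192*feed_rate + 2159.
Solve 192*feed_rate + 2159 = 1967: feed_rate = (1967 - 2159) / 192 = -1.

feed_rate = -1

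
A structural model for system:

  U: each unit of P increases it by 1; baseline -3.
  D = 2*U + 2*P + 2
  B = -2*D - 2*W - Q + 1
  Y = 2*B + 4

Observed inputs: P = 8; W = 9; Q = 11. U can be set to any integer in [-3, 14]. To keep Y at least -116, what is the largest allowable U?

U = -1

Intervening on U fixes its value directly, overriding its dependence on P.
Substituting into the D equation gives D = 2*U + 18.
Substituting into the B equation gives B = -4*U - 64.
Substituting into the Y equation gives Y = -8*U - 124.
Require -8*U - 124 ≥ -116, so U ≤ -1.
The largest integer in [-3, 14] satisfying this is -1.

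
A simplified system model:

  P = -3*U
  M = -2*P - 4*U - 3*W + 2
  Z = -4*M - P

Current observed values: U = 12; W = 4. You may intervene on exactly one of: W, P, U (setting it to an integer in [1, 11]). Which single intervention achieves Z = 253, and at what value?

set P = 3

Intervening on W: Z = 12*W - 68. Reaching 253 requires W = 107/4, not an integer.
Intervening on P: with other inputs at their observed values, Z = 7*P + 232. Solving for 253 gives P = 3, within [1, 11].
Intervening on U: Z = -5*U + 40. Reaching 253 requires U = -213/5, not an integer.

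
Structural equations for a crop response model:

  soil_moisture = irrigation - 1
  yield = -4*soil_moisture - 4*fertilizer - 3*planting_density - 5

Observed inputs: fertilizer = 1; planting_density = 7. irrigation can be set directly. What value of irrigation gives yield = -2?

irrigation = -6

Substituting into the yield equation gives yield = -4*irrigation - 26.
Solve -4*irrigation - 26 = -2: irrigation = (-2 + 26) / -4 = -6.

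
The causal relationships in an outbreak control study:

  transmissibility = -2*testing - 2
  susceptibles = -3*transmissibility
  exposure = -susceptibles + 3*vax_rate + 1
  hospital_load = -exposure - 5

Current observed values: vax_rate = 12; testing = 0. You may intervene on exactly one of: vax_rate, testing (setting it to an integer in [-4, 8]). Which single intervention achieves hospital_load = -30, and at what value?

set testing = 1

Intervening on vax_rate: hospital_load = -3*vax_rate. Reaching -30 requires vax_rate = 10, outside [-4, 8].
Intervening on testing: with other inputs at their observed values, hospital_load = 6*testing - 36. Solving for -30 gives testing = 1, within [-4, 8].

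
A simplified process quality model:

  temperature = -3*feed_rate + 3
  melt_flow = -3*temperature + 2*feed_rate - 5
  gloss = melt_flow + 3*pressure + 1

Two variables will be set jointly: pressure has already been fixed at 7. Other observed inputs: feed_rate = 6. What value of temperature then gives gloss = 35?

temperature = -2

With pressure held at 7:
Intervening on temperature fixes its value directly, overriding its dependence on feed_rate.
Substituting into the melt_flow equation gives melt_flow = -3*temperature + 7.
This gives gloss = -3*temperature + 29.
Solve -3*temperature + 29 = 35: temperature = (35 - 29) / -3 = -2.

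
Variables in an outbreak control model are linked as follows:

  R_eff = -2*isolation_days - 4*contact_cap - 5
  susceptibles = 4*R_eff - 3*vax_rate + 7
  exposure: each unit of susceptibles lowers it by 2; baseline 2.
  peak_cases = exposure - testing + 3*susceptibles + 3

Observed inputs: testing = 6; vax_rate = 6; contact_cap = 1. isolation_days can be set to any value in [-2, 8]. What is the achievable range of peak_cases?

Substituting into the R_eff equation gives R_eff = -2*isolation_days - 9.
Substituting into the susceptibles equation gives susceptibles = -8*isolation_days - 47.
This gives exposure = 16*isolation_days + 96.
Substituting into the peak_cases equation gives peak_cases = -8*isolation_days - 48.
Linear in isolation_days, so extremes are at the endpoints: isolation_days = -2 gives peak_cases = -32; isolation_days = 8 gives peak_cases = -112.

-112 to -32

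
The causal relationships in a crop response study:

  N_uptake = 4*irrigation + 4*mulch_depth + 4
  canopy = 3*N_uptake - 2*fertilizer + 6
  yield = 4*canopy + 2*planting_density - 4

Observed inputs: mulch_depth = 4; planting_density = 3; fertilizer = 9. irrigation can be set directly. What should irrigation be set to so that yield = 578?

irrigation = 8

Substituting into the N_uptake equation gives N_uptake = 4*irrigation + 20.
Substituting into the canopy equation gives canopy = 12*irrigation + 48.
yield becomes 48*irrigation + 194.
Solve 48*irrigation + 194 = 578: irrigation = (578 - 194) / 48 = 8.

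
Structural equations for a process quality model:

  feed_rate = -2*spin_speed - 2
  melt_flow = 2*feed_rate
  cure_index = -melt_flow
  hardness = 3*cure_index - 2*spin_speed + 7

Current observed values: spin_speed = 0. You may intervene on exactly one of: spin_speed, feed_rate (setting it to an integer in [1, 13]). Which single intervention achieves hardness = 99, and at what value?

set spin_speed = 8

Intervening on spin_speed: with other inputs at their observed values, hardness = 10*spin_speed + 19. Solving for 99 gives spin_speed = 8, within [1, 13].
Intervening on feed_rate: hardness = -6*feed_rate + 7. Reaching 99 requires feed_rate = -46/3, not an integer.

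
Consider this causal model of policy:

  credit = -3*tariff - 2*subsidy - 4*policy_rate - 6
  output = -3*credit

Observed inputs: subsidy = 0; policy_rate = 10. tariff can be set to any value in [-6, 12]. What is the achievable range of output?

Substituting into the credit equation gives credit = -3*tariff - 46.
Substituting into the output equation gives output = 9*tariff + 138.
Linear in tariff, so extremes are at the endpoints: tariff = -6 gives output = 84; tariff = 12 gives output = 246.

84 to 246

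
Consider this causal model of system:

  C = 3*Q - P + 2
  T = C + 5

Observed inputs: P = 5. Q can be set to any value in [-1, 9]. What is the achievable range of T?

-1 to 29

Substituting into the C equation gives C = 3*Q - 3.
T becomes 3*Q + 2.
Linear in Q, so extremes are at the endpoints: Q = -1 gives T = -1; Q = 9 gives T = 29.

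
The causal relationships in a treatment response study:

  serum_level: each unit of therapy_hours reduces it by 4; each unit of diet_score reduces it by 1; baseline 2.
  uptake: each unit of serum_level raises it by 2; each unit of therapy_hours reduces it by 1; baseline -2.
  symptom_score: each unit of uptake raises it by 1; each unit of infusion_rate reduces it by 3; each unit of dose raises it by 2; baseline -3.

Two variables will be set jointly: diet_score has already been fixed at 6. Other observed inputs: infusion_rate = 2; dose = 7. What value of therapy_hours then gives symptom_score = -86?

therapy_hours = 9

With diet_score held at 6:
Substituting into the serum_level equation gives serum_level = -4*therapy_hours - 4.
uptake becomes -9*therapy_hours - 10.
Substituting into the symptom_score equation gives symptom_score = -9*therapy_hours - 5.
Solve -9*therapy_hours - 5 = -86: therapy_hours = (-86 + 5) / -9 = 9.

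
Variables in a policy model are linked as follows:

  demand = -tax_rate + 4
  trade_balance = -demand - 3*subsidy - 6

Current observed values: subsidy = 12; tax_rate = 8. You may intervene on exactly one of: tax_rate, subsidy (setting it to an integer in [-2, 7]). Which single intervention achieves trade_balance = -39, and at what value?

set tax_rate = 7

Intervening on tax_rate: with other inputs at their observed values, trade_balance = tax_rate - 46. Solving for -39 gives tax_rate = 7, within [-2, 7].
Intervening on subsidy: trade_balance = -3*subsidy - 2. Reaching -39 requires subsidy = 37/3, not an integer.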